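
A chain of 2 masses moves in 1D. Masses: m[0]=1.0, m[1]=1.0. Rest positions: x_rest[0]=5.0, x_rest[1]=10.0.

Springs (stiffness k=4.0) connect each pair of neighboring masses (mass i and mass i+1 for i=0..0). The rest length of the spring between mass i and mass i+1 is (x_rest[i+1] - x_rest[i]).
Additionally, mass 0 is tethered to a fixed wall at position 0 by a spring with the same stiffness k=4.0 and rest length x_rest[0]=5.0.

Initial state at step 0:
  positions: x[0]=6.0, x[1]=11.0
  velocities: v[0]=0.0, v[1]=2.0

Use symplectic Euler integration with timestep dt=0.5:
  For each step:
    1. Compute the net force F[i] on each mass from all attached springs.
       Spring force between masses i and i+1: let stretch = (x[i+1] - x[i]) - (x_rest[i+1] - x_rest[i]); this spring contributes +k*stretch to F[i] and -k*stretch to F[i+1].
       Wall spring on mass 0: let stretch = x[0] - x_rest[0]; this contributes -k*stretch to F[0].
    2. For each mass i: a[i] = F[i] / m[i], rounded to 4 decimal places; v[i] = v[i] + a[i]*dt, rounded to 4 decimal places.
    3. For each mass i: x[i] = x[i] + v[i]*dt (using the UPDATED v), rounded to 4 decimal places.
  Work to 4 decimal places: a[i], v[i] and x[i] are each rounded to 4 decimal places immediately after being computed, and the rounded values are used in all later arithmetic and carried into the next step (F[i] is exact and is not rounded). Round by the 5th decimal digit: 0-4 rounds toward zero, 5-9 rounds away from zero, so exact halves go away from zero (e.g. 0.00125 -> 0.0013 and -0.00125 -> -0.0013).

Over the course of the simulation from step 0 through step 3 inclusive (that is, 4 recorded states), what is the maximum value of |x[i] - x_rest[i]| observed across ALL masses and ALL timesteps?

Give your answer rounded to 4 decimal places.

Answer: 2.0000

Derivation:
Step 0: x=[6.0000 11.0000] v=[0.0000 2.0000]
Step 1: x=[5.0000 12.0000] v=[-2.0000 2.0000]
Step 2: x=[6.0000 11.0000] v=[2.0000 -2.0000]
Step 3: x=[6.0000 10.0000] v=[0.0000 -2.0000]
Max displacement = 2.0000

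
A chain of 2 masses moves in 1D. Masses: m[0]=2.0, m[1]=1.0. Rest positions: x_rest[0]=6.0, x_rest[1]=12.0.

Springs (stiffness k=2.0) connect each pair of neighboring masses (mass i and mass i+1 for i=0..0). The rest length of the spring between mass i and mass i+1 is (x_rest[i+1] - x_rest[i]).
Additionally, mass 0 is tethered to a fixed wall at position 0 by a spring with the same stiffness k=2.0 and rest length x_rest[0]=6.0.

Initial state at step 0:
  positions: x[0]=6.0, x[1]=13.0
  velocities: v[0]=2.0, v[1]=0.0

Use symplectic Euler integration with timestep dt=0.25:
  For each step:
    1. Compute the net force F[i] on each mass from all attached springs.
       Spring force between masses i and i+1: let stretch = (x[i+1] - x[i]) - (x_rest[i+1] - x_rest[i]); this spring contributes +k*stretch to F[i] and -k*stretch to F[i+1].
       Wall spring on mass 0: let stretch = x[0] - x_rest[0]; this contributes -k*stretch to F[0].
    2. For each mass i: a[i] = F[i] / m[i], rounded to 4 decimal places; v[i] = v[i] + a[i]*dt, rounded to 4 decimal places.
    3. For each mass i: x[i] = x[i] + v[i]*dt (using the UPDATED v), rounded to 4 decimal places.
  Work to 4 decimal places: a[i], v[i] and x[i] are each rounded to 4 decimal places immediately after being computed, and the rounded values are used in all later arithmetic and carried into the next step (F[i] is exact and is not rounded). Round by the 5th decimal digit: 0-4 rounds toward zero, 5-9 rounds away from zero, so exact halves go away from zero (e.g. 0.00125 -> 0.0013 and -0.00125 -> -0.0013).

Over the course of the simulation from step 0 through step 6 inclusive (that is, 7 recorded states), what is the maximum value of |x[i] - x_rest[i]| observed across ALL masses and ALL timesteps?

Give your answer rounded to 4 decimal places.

Answer: 1.9570

Derivation:
Step 0: x=[6.0000 13.0000] v=[2.0000 0.0000]
Step 1: x=[6.5625 12.8750] v=[2.2500 -0.5000]
Step 2: x=[7.1094 12.7109] v=[2.1875 -0.6563]
Step 3: x=[7.5620 12.5966] v=[1.8105 -0.4571]
Step 4: x=[7.8567 12.6030] v=[1.1787 0.0256]
Step 5: x=[7.9570 12.7661] v=[0.4011 0.6525]
Step 6: x=[7.8605 13.0781] v=[-0.3859 1.2480]
Max displacement = 1.9570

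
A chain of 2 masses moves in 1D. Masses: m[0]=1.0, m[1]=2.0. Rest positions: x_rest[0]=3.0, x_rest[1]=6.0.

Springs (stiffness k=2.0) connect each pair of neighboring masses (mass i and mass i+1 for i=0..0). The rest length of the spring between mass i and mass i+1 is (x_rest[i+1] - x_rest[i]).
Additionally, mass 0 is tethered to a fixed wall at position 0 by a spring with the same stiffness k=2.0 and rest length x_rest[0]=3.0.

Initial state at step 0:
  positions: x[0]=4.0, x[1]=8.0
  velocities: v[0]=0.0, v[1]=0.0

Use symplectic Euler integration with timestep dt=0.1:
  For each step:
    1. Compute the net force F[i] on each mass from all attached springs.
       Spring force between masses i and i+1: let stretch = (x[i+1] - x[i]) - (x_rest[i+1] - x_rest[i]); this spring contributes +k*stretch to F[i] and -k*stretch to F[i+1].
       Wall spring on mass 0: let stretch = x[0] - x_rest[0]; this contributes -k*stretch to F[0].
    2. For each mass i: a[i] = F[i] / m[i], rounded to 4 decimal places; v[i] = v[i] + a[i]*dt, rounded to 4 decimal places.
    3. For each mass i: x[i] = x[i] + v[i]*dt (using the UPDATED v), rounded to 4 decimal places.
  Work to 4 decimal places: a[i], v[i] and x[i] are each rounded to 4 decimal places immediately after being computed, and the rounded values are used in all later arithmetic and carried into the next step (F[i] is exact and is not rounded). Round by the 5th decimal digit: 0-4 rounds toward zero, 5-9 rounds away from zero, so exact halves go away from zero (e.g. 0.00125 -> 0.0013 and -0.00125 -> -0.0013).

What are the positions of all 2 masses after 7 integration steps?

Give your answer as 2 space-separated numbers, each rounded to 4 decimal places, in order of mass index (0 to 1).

Answer: 3.9769 7.7319

Derivation:
Step 0: x=[4.0000 8.0000] v=[0.0000 0.0000]
Step 1: x=[4.0000 7.9900] v=[0.0000 -0.1000]
Step 2: x=[3.9998 7.9701] v=[-0.0020 -0.1990]
Step 3: x=[3.9990 7.9405] v=[-0.0079 -0.2960]
Step 4: x=[3.9971 7.9015] v=[-0.0194 -0.3902]
Step 5: x=[3.9933 7.8534] v=[-0.0379 -0.4806]
Step 6: x=[3.9869 7.7967] v=[-0.0645 -0.5666]
Step 7: x=[3.9769 7.7319] v=[-0.0999 -0.6476]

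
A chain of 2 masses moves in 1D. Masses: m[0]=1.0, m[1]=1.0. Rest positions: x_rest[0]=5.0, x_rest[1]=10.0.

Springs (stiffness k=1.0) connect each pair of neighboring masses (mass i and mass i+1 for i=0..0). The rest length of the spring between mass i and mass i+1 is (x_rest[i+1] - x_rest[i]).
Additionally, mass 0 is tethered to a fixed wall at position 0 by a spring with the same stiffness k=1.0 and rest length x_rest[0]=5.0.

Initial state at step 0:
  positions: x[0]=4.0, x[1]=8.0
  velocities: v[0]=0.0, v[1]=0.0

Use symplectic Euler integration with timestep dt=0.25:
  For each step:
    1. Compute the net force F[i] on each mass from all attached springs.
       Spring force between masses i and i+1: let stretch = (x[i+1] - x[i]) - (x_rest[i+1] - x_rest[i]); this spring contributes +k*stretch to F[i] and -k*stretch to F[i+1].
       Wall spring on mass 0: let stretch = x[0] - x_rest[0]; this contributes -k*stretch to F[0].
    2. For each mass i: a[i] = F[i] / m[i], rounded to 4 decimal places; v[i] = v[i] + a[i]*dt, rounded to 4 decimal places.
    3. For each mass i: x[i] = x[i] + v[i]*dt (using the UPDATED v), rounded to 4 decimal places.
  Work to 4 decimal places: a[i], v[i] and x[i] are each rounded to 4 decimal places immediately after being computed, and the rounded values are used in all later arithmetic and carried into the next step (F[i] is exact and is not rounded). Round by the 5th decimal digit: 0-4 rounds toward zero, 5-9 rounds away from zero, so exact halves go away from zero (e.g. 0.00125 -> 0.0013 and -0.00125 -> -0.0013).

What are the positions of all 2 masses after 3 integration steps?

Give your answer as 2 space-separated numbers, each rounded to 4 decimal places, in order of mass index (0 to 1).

Step 0: x=[4.0000 8.0000] v=[0.0000 0.0000]
Step 1: x=[4.0000 8.0625] v=[0.0000 0.2500]
Step 2: x=[4.0039 8.1836] v=[0.0156 0.4844]
Step 3: x=[4.0188 8.3560] v=[0.0596 0.6895]

Answer: 4.0188 8.3560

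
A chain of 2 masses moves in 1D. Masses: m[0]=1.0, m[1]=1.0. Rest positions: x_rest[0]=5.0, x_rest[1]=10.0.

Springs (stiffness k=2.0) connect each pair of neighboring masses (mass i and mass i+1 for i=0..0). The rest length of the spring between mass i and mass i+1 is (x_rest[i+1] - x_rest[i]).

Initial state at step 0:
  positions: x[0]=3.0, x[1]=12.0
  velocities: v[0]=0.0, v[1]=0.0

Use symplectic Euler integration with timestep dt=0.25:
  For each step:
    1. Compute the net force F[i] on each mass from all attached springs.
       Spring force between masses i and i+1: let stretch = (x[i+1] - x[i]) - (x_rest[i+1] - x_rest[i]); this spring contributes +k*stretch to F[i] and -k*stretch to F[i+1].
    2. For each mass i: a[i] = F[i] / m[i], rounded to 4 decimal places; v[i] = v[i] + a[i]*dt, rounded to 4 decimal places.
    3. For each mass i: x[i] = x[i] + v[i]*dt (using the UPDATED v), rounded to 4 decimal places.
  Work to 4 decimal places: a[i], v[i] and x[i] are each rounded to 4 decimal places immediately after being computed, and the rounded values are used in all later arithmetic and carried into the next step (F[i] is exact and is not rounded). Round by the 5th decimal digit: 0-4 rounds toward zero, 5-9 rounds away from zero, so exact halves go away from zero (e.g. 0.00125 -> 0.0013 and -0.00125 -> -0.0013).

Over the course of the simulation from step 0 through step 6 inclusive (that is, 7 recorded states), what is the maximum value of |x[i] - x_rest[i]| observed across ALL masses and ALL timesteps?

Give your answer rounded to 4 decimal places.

Step 0: x=[3.0000 12.0000] v=[0.0000 0.0000]
Step 1: x=[3.5000 11.5000] v=[2.0000 -2.0000]
Step 2: x=[4.3750 10.6250] v=[3.5000 -3.5000]
Step 3: x=[5.4063 9.5938] v=[4.1250 -4.1250]
Step 4: x=[6.3360 8.6641] v=[3.7188 -3.7188]
Step 5: x=[6.9317 8.0684] v=[2.3829 -2.3829]
Step 6: x=[7.0445 7.9556] v=[0.4513 -0.4513]
Max displacement = 2.0445

Answer: 2.0445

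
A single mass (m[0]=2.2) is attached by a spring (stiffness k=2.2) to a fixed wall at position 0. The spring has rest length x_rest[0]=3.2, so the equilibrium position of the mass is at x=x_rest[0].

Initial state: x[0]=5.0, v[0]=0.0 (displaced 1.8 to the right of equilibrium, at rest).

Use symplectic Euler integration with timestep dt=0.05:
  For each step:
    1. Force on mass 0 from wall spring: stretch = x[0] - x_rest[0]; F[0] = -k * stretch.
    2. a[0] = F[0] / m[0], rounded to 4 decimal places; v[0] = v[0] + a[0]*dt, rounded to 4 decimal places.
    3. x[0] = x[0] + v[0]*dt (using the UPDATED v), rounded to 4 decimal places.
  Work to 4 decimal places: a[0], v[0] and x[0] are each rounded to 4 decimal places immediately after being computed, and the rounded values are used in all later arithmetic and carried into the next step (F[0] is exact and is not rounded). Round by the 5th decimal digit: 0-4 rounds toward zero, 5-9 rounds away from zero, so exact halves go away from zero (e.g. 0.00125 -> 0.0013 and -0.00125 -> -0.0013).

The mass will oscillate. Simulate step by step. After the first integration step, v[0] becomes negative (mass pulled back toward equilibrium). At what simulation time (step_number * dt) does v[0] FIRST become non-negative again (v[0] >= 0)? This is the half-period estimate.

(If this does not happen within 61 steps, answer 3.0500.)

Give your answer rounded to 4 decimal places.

Step 0: x=[5.0000] v=[0.0000]
Step 1: x=[4.9955] v=[-0.0900]
Step 2: x=[4.9865] v=[-0.1798]
Step 3: x=[4.9730] v=[-0.2691]
Step 4: x=[4.9551] v=[-0.3578]
Step 5: x=[4.9328] v=[-0.4456]
Step 6: x=[4.9062] v=[-0.5322]
Step 7: x=[4.8753] v=[-0.6175]
Step 8: x=[4.8402] v=[-0.7013]
Step 9: x=[4.8010] v=[-0.7833]
Step 10: x=[4.7578] v=[-0.8634]
Step 11: x=[4.7107] v=[-0.9413]
Step 12: x=[4.6599] v=[-1.0168]
Step 13: x=[4.6054] v=[-1.0898]
Step 14: x=[4.5474] v=[-1.1601]
Step 15: x=[4.4860] v=[-1.2275]
Step 16: x=[4.4214] v=[-1.2918]
Step 17: x=[4.3538] v=[-1.3529]
Step 18: x=[4.2833] v=[-1.4106]
Step 19: x=[4.2101] v=[-1.4648]
Step 20: x=[4.1343] v=[-1.5153]
Step 21: x=[4.0562] v=[-1.5620]
Step 22: x=[3.9760] v=[-1.6048]
Step 23: x=[3.8938] v=[-1.6436]
Step 24: x=[3.8099] v=[-1.6783]
Step 25: x=[3.7245] v=[-1.7088]
Step 26: x=[3.6378] v=[-1.7350]
Step 27: x=[3.5500] v=[-1.7569]
Step 28: x=[3.4613] v=[-1.7744]
Step 29: x=[3.3719] v=[-1.7875]
Step 30: x=[3.2821] v=[-1.7961]
Step 31: x=[3.1921] v=[-1.8002]
Step 32: x=[3.1021] v=[-1.7998]
Step 33: x=[3.0124] v=[-1.7949]
Step 34: x=[2.9231] v=[-1.7855]
Step 35: x=[2.8345] v=[-1.7717]
Step 36: x=[2.7468] v=[-1.7534]
Step 37: x=[2.6603] v=[-1.7307]
Step 38: x=[2.5751] v=[-1.7037]
Step 39: x=[2.4915] v=[-1.6725]
Step 40: x=[2.4096] v=[-1.6371]
Step 41: x=[2.3297] v=[-1.5976]
Step 42: x=[2.2520] v=[-1.5541]
Step 43: x=[2.1767] v=[-1.5067]
Step 44: x=[2.1039] v=[-1.4555]
Step 45: x=[2.0339] v=[-1.4007]
Step 46: x=[1.9668] v=[-1.3424]
Step 47: x=[1.9028] v=[-1.2807]
Step 48: x=[1.8420] v=[-1.2158]
Step 49: x=[1.7846] v=[-1.1479]
Step 50: x=[1.7307] v=[-1.0771]
Step 51: x=[1.6805] v=[-1.0036]
Step 52: x=[1.6341] v=[-0.9276]
Step 53: x=[1.5916] v=[-0.8493]
Step 54: x=[1.5532] v=[-0.7689]
Step 55: x=[1.5189] v=[-0.6866]
Step 56: x=[1.4888] v=[-0.6025]
Step 57: x=[1.4630] v=[-0.5169]
Step 58: x=[1.4415] v=[-0.4301]
Step 59: x=[1.4244] v=[-0.3422]
Step 60: x=[1.4117] v=[-0.2534]
Step 61: x=[1.4035] v=[-0.1640]
v[0] did not become non-negative within 61 steps; using fallback time=3.0500

Answer: 3.0500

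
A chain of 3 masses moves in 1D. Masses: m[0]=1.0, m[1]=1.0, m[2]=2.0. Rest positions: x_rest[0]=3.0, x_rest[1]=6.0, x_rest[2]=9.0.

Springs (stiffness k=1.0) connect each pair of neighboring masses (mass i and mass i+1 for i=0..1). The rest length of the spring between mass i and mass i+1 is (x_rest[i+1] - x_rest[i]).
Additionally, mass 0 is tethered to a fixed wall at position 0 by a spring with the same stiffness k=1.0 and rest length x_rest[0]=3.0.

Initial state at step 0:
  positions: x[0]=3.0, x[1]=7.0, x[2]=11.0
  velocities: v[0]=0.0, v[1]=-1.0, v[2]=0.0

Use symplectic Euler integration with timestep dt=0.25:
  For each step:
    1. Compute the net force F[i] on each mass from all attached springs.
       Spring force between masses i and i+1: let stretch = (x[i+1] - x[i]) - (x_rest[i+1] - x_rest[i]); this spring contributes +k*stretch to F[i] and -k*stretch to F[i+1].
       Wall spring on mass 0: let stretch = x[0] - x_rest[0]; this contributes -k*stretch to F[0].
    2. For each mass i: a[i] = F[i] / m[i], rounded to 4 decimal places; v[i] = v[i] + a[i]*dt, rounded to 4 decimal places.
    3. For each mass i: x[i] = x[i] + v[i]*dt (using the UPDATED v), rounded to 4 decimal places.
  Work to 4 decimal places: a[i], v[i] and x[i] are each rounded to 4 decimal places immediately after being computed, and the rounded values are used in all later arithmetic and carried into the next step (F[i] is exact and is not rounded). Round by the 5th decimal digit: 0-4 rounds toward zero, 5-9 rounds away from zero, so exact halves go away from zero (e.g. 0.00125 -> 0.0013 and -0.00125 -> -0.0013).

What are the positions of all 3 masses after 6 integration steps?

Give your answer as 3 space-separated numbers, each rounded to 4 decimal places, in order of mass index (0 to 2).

Step 0: x=[3.0000 7.0000 11.0000] v=[0.0000 -1.0000 0.0000]
Step 1: x=[3.0625 6.7500 10.9688] v=[0.2500 -1.0000 -0.1250]
Step 2: x=[3.1641 6.5332 10.8995] v=[0.4063 -0.8672 -0.2774]
Step 3: x=[3.2785 6.3787 10.7875] v=[0.4576 -0.6179 -0.4482]
Step 4: x=[3.3818 6.3060 10.6314] v=[0.4130 -0.2908 -0.6243]
Step 5: x=[3.4565 6.3209 10.4339] v=[0.2986 0.0595 -0.7900]
Step 6: x=[3.4942 6.4138 10.2016] v=[0.1506 0.3717 -0.9291]

Answer: 3.4942 6.4138 10.2016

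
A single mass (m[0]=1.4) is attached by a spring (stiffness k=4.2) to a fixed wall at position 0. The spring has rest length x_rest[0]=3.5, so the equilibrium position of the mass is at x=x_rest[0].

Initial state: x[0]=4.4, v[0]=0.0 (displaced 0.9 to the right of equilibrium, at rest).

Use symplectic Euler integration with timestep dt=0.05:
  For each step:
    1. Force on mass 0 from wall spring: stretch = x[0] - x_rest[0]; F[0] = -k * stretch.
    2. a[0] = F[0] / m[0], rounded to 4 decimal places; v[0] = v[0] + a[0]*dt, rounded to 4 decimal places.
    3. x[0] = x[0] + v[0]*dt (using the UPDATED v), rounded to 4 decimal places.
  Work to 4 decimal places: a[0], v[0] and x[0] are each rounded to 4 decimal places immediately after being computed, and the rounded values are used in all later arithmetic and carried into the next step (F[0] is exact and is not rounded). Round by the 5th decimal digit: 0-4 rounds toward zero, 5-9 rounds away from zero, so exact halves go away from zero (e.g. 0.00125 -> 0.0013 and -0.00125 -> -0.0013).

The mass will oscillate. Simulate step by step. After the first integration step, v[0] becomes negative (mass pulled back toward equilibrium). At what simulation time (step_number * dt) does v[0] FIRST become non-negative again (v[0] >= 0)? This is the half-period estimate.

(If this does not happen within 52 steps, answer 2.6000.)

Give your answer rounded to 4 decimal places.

Step 0: x=[4.4000] v=[0.0000]
Step 1: x=[4.3933] v=[-0.1350]
Step 2: x=[4.3799] v=[-0.2690]
Step 3: x=[4.3599] v=[-0.4010]
Step 4: x=[4.3334] v=[-0.5300]
Step 5: x=[4.3007] v=[-0.6550]
Step 6: x=[4.2619] v=[-0.7751]
Step 7: x=[4.2174] v=[-0.8894]
Step 8: x=[4.1676] v=[-0.9970]
Step 9: x=[4.1127] v=[-1.0971]
Step 10: x=[4.0533] v=[-1.1890]
Step 11: x=[3.9897] v=[-1.2720]
Step 12: x=[3.9224] v=[-1.3455]
Step 13: x=[3.8520] v=[-1.4089]
Step 14: x=[3.7789] v=[-1.4617]
Step 15: x=[3.7037] v=[-1.5035]
Step 16: x=[3.6270] v=[-1.5341]
Step 17: x=[3.5493] v=[-1.5532]
Step 18: x=[3.4713] v=[-1.5606]
Step 19: x=[3.3935] v=[-1.5563]
Step 20: x=[3.3165] v=[-1.5403]
Step 21: x=[3.2409] v=[-1.5128]
Step 22: x=[3.1672] v=[-1.4739]
Step 23: x=[3.0960] v=[-1.4240]
Step 24: x=[3.0278] v=[-1.3634]
Step 25: x=[2.9632] v=[-1.2926]
Step 26: x=[2.9026] v=[-1.2121]
Step 27: x=[2.8465] v=[-1.1225]
Step 28: x=[2.7953] v=[-1.0245]
Step 29: x=[2.7494] v=[-0.9188]
Step 30: x=[2.7091] v=[-0.8062]
Step 31: x=[2.6747] v=[-0.6876]
Step 32: x=[2.6465] v=[-0.5638]
Step 33: x=[2.6247] v=[-0.4358]
Step 34: x=[2.6095] v=[-0.3045]
Step 35: x=[2.6010] v=[-0.1709]
Step 36: x=[2.5992] v=[-0.0361]
Step 37: x=[2.6042] v=[0.0990]
First v>=0 after going negative at step 37, time=1.8500

Answer: 1.8500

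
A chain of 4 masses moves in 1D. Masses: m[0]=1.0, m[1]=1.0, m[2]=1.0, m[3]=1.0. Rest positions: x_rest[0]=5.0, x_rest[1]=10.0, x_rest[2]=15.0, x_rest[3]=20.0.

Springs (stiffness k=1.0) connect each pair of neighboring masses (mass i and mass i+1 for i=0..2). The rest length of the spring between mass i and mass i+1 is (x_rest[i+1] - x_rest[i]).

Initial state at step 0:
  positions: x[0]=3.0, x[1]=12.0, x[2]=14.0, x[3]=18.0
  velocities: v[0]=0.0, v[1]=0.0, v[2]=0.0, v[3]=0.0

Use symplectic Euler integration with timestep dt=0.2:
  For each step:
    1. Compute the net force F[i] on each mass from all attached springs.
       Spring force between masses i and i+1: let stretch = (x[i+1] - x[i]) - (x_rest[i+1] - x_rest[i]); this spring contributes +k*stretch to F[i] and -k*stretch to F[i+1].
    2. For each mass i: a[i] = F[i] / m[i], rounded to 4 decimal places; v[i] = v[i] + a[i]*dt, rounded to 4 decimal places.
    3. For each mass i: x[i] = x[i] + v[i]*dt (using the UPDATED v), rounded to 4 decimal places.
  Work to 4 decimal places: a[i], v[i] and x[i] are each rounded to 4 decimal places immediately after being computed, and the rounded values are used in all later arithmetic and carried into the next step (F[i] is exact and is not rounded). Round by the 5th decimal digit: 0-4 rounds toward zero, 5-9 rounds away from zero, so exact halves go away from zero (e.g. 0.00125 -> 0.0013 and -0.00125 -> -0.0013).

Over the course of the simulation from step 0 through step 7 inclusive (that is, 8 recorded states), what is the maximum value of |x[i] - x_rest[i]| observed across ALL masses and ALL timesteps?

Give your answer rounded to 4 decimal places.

Step 0: x=[3.0000 12.0000 14.0000 18.0000] v=[0.0000 0.0000 0.0000 0.0000]
Step 1: x=[3.1600 11.7200 14.0800 18.0400] v=[0.8000 -1.4000 0.4000 0.2000]
Step 2: x=[3.4624 11.1920 14.2240 18.1216] v=[1.5120 -2.6400 0.7200 0.4080]
Step 3: x=[3.8740 10.4761 14.4026 18.2473] v=[2.0579 -3.5795 0.8931 0.6285]
Step 4: x=[4.3497 9.6532 14.5779 18.4192] v=[2.3783 -4.1146 0.8767 0.8596]
Step 5: x=[4.8375 8.8151 14.7099 18.6375] v=[2.4390 -4.1904 0.6600 1.0913]
Step 6: x=[5.2844 8.0537 14.7632 18.8987] v=[2.2345 -3.8070 0.2666 1.3058]
Step 7: x=[5.6421 7.4499 14.7136 19.1944] v=[1.7884 -3.0190 -0.2482 1.4787]
Max displacement = 2.5501

Answer: 2.5501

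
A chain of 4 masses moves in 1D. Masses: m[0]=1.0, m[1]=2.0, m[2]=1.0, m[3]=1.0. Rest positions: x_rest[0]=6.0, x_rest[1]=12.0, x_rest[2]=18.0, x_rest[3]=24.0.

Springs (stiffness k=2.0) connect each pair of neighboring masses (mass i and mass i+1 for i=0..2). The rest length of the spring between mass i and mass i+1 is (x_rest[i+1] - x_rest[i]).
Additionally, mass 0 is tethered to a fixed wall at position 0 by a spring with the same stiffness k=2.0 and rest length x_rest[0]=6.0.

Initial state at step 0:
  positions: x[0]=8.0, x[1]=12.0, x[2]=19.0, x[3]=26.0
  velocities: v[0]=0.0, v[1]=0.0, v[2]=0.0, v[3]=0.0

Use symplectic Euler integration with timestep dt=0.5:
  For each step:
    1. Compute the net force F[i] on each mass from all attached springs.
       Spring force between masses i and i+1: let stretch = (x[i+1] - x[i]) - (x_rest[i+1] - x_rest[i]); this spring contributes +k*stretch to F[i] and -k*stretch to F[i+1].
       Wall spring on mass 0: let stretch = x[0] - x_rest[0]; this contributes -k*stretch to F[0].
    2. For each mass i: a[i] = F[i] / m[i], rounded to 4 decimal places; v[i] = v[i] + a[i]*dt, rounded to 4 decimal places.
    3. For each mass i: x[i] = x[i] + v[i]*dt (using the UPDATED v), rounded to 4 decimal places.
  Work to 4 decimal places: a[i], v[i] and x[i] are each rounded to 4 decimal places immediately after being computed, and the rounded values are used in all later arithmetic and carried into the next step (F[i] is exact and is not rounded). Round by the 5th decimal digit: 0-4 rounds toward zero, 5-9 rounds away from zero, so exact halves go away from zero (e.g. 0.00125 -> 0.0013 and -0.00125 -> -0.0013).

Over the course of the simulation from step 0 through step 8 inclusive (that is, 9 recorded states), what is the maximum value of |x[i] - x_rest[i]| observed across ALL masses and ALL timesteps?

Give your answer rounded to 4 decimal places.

Step 0: x=[8.0000 12.0000 19.0000 26.0000] v=[0.0000 0.0000 0.0000 0.0000]
Step 1: x=[6.0000 12.7500 19.0000 25.5000] v=[-4.0000 1.5000 0.0000 -1.0000]
Step 2: x=[4.3750 13.3750 19.1250 24.7500] v=[-3.2500 1.2500 0.2500 -1.5000]
Step 3: x=[5.0625 13.1875 19.1875 24.1875] v=[1.3750 -0.3750 0.1250 -1.1250]
Step 4: x=[7.2813 12.4688 18.7500 24.1250] v=[4.4375 -1.4375 -0.8750 -0.1250]
Step 5: x=[8.4532 12.0235 17.8594 24.3750] v=[2.3437 -0.8907 -1.7812 0.5000]
Step 6: x=[7.1836 12.1446 17.3087 24.3672] v=[-2.5392 0.2421 -1.1015 -0.0156]
Step 7: x=[4.8027 12.3165 17.7052 23.8302] v=[-4.7618 0.3437 0.7929 -1.0741]
Step 8: x=[3.7774 11.9571 18.4698 23.2307] v=[-2.0507 -0.7189 1.5292 -1.1991]
Max displacement = 2.4532

Answer: 2.4532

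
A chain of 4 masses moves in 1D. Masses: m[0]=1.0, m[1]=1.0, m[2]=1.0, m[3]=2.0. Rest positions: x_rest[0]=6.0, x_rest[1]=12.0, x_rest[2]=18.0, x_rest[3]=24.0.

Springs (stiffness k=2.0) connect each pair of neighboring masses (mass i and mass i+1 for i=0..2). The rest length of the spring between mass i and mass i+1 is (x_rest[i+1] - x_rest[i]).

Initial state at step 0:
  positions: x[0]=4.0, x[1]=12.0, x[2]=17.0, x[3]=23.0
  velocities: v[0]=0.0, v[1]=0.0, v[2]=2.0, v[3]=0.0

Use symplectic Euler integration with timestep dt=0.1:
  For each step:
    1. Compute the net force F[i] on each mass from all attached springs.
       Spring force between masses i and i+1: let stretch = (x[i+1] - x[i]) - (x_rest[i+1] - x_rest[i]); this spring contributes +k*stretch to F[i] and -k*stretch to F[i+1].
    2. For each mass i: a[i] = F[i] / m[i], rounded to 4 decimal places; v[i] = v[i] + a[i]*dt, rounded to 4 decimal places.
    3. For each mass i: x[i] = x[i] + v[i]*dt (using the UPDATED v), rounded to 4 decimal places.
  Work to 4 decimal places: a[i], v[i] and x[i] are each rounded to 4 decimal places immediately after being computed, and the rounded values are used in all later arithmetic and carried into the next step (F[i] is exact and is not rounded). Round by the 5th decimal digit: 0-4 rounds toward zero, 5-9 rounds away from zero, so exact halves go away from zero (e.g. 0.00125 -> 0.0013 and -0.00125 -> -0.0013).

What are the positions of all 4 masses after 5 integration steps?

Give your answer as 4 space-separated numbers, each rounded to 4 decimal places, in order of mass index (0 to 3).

Step 0: x=[4.0000 12.0000 17.0000 23.0000] v=[0.0000 0.0000 2.0000 0.0000]
Step 1: x=[4.0400 11.9400 17.2200 23.0000] v=[0.4000 -0.6000 2.2000 0.0000]
Step 2: x=[4.1180 11.8276 17.4500 23.0022] v=[0.7800 -1.1240 2.3000 0.0220]
Step 3: x=[4.2302 11.6735 17.6786 23.0089] v=[1.1219 -1.5414 2.2860 0.0668]
Step 4: x=[4.3713 11.4906 17.8937 23.0223] v=[1.4106 -1.8290 2.1510 0.1338]
Step 5: x=[4.5348 11.2934 18.0833 23.0444] v=[1.6345 -1.9722 1.8961 0.2209]

Answer: 4.5348 11.2934 18.0833 23.0444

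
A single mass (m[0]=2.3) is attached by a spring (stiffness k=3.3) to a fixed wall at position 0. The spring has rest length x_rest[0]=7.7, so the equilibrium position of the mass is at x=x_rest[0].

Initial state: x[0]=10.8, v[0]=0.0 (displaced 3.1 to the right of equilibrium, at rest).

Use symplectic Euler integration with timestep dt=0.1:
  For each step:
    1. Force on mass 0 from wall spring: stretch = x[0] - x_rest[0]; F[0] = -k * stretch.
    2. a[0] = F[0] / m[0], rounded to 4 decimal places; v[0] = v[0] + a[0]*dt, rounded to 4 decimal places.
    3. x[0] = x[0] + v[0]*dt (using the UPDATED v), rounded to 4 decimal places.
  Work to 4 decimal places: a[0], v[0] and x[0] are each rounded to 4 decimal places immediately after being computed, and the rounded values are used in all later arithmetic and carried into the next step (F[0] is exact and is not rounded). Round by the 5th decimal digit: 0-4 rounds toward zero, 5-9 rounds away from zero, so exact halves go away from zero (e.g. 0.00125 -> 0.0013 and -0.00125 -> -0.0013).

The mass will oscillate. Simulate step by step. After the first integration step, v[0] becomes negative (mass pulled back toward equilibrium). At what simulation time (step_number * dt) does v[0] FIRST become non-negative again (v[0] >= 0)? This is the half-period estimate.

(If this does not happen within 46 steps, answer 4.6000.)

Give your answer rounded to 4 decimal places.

Answer: 2.7000

Derivation:
Step 0: x=[10.8000] v=[0.0000]
Step 1: x=[10.7555] v=[-0.4448]
Step 2: x=[10.6672] v=[-0.8832]
Step 3: x=[10.5363] v=[-1.3089]
Step 4: x=[10.3647] v=[-1.7159]
Step 5: x=[10.1549] v=[-2.0982]
Step 6: x=[9.9099] v=[-2.4504]
Step 7: x=[9.6332] v=[-2.7675]
Step 8: x=[9.3287] v=[-3.0449]
Step 9: x=[9.0008] v=[-3.2786]
Step 10: x=[8.6543] v=[-3.4652]
Step 11: x=[8.2941] v=[-3.6021]
Step 12: x=[7.9254] v=[-3.6873]
Step 13: x=[7.5534] v=[-3.7196]
Step 14: x=[7.1835] v=[-3.6986]
Step 15: x=[6.8211] v=[-3.6245]
Step 16: x=[6.4713] v=[-3.4984]
Step 17: x=[6.1391] v=[-3.3221]
Step 18: x=[5.8293] v=[-3.0981]
Step 19: x=[5.5463] v=[-2.8297]
Step 20: x=[5.2942] v=[-2.5207]
Step 21: x=[5.0767] v=[-2.1755]
Step 22: x=[4.8968] v=[-1.7991]
Step 23: x=[4.7571] v=[-1.3969]
Step 24: x=[4.6596] v=[-0.9747]
Step 25: x=[4.6058] v=[-0.5385]
Step 26: x=[4.5963] v=[-0.0946]
Step 27: x=[4.6314] v=[0.3507]
First v>=0 after going negative at step 27, time=2.7000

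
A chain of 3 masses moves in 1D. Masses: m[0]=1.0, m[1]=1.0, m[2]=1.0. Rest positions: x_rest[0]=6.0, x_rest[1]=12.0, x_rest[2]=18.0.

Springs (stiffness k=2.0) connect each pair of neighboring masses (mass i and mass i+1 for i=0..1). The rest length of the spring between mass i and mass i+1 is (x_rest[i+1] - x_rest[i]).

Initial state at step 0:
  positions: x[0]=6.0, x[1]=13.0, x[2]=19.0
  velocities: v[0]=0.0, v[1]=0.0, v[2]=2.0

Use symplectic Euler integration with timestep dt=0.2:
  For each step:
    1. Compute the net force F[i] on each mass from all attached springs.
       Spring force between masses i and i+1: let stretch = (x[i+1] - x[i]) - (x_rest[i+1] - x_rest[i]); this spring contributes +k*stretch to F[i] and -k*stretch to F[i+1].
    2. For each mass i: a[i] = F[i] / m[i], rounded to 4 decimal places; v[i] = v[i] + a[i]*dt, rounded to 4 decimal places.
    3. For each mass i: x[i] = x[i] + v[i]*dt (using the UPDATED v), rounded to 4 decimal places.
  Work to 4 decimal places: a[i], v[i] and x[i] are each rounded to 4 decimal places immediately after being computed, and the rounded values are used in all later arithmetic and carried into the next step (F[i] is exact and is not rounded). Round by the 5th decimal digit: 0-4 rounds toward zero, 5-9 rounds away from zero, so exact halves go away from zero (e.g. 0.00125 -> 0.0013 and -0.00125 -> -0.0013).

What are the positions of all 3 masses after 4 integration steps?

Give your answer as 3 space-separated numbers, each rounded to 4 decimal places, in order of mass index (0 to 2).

Answer: 6.6399 12.7326 20.2275

Derivation:
Step 0: x=[6.0000 13.0000 19.0000] v=[0.0000 0.0000 2.0000]
Step 1: x=[6.0800 12.9200 19.4000] v=[0.4000 -0.4000 2.0000]
Step 2: x=[6.2272 12.8112 19.7616] v=[0.7360 -0.5440 1.8080]
Step 3: x=[6.4211 12.7317 20.0472] v=[0.9696 -0.3974 1.4278]
Step 4: x=[6.6399 12.7326 20.2275] v=[1.0938 0.0046 0.9016]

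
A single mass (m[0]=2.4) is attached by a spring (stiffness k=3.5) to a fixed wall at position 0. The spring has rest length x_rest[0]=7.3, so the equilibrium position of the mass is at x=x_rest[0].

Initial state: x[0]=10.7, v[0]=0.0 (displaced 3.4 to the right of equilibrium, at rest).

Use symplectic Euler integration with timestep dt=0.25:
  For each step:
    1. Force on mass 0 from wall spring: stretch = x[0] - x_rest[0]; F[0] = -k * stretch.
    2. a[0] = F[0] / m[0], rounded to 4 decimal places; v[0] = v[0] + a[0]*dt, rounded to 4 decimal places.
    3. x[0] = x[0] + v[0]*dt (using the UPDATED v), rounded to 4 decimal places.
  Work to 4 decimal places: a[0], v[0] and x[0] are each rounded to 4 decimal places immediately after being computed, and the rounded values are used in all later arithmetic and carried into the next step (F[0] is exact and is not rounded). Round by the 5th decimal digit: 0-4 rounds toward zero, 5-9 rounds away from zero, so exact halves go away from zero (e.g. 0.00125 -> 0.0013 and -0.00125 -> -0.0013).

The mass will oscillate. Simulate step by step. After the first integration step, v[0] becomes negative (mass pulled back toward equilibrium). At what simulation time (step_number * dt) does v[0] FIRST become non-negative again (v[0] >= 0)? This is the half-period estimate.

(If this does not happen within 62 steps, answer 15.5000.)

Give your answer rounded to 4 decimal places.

Step 0: x=[10.7000] v=[0.0000]
Step 1: x=[10.3901] v=[-1.2396]
Step 2: x=[9.7986] v=[-2.3662]
Step 3: x=[8.9793] v=[-3.2772]
Step 4: x=[8.0069] v=[-3.8895]
Step 5: x=[6.9701] v=[-4.1472]
Step 6: x=[5.9634] v=[-4.0269]
Step 7: x=[5.0785] v=[-3.5396]
Step 8: x=[4.3961] v=[-2.7297]
Step 9: x=[3.9784] v=[-1.6710]
Step 10: x=[3.8634] v=[-0.4600]
Step 11: x=[4.0616] v=[0.7929]
First v>=0 after going negative at step 11, time=2.7500

Answer: 2.7500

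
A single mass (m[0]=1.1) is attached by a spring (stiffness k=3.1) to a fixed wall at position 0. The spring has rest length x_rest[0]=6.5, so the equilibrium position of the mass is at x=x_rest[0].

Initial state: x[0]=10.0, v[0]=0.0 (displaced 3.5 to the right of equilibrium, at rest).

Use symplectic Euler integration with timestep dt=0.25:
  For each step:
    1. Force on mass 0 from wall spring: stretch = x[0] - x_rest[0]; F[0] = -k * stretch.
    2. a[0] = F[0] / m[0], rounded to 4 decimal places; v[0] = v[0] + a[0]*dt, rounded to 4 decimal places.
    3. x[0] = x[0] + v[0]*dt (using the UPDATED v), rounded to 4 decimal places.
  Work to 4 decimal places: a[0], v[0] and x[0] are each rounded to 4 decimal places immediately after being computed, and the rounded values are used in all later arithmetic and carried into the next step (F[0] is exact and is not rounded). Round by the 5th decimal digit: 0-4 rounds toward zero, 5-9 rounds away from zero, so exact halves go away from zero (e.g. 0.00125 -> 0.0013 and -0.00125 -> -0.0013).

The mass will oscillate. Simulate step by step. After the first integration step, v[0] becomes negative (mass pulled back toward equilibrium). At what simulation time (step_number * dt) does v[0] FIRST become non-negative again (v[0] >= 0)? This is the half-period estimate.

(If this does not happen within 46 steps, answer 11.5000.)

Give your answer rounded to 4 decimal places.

Answer: 2.0000

Derivation:
Step 0: x=[10.0000] v=[0.0000]
Step 1: x=[9.3835] v=[-2.4659]
Step 2: x=[8.2591] v=[-4.4975]
Step 3: x=[6.8249] v=[-5.7369]
Step 4: x=[5.3335] v=[-5.9658]
Step 5: x=[4.0475] v=[-5.1440]
Step 6: x=[3.1935] v=[-3.4161]
Step 7: x=[2.9219] v=[-1.0865]
Step 8: x=[3.2805] v=[1.4344]
First v>=0 after going negative at step 8, time=2.0000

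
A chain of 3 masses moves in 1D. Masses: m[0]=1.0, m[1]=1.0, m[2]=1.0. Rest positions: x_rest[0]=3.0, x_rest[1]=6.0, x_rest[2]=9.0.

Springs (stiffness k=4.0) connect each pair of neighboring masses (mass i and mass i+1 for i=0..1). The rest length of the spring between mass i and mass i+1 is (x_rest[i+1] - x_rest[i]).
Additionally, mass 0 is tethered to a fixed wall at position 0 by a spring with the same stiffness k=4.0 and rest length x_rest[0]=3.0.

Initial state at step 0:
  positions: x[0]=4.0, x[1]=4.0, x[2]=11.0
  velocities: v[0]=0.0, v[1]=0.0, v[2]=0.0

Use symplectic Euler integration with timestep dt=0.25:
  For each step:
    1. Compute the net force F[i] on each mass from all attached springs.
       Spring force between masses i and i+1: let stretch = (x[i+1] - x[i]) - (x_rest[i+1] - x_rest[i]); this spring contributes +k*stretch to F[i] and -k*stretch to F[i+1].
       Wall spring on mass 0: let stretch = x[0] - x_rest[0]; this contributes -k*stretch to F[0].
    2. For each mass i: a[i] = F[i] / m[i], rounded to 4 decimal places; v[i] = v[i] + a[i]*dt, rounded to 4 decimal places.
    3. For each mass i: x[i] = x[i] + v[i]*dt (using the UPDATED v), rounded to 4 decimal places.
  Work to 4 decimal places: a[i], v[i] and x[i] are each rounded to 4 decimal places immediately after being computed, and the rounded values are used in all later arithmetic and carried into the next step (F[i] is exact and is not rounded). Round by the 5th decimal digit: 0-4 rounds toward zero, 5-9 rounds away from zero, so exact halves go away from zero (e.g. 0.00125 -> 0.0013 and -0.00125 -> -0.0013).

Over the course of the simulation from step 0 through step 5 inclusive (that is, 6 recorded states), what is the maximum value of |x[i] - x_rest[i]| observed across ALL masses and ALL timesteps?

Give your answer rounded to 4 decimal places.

Answer: 2.7188

Derivation:
Step 0: x=[4.0000 4.0000 11.0000] v=[0.0000 0.0000 0.0000]
Step 1: x=[3.0000 5.7500 10.0000] v=[-4.0000 7.0000 -4.0000]
Step 2: x=[1.9375 7.8750 8.6875] v=[-4.2500 8.5000 -5.2500]
Step 3: x=[1.8750 8.7188 7.9219] v=[-0.2500 3.3750 -3.0625]
Step 4: x=[3.0547 7.6524 8.1055] v=[4.7188 -4.2657 0.7344]
Step 5: x=[4.6202 5.5498 8.9258] v=[6.2618 -8.4103 3.2813]
Max displacement = 2.7188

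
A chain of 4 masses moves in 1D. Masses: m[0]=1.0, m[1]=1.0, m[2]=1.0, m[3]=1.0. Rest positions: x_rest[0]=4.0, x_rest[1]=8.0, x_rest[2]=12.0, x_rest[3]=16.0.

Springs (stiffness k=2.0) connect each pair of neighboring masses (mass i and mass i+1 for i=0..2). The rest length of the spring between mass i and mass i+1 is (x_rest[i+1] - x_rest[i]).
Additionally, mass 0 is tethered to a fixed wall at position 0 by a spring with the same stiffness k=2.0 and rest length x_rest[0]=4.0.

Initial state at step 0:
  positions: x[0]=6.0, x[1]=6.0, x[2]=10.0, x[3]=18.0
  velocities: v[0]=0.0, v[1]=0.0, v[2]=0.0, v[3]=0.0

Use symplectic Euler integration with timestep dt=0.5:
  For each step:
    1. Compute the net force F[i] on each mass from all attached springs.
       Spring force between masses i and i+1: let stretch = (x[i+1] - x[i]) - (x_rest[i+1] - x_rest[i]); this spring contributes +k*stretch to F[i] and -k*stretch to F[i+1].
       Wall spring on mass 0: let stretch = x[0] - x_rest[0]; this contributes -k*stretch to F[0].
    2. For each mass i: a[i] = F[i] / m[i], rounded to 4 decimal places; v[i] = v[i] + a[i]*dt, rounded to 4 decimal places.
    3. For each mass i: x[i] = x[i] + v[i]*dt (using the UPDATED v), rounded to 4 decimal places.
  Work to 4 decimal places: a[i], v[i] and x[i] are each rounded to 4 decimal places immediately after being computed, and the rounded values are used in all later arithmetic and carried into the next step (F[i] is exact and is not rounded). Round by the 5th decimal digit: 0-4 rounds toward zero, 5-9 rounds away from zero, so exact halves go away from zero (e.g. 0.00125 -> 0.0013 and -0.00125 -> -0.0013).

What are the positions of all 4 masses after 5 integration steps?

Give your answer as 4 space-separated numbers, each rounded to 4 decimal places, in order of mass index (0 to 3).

Answer: 7.3750 7.5000 9.3125 17.4375

Derivation:
Step 0: x=[6.0000 6.0000 10.0000 18.0000] v=[0.0000 0.0000 0.0000 0.0000]
Step 1: x=[3.0000 8.0000 12.0000 16.0000] v=[-6.0000 4.0000 4.0000 -4.0000]
Step 2: x=[1.0000 9.5000 14.0000 14.0000] v=[-4.0000 3.0000 4.0000 -4.0000]
Step 3: x=[2.7500 9.0000 13.7500 14.0000] v=[3.5000 -1.0000 -0.5000 0.0000]
Step 4: x=[6.2500 7.7500 11.2500 15.8750] v=[7.0000 -2.5000 -5.0000 3.7500]
Step 5: x=[7.3750 7.5000 9.3125 17.4375] v=[2.2500 -0.5000 -3.8750 3.1250]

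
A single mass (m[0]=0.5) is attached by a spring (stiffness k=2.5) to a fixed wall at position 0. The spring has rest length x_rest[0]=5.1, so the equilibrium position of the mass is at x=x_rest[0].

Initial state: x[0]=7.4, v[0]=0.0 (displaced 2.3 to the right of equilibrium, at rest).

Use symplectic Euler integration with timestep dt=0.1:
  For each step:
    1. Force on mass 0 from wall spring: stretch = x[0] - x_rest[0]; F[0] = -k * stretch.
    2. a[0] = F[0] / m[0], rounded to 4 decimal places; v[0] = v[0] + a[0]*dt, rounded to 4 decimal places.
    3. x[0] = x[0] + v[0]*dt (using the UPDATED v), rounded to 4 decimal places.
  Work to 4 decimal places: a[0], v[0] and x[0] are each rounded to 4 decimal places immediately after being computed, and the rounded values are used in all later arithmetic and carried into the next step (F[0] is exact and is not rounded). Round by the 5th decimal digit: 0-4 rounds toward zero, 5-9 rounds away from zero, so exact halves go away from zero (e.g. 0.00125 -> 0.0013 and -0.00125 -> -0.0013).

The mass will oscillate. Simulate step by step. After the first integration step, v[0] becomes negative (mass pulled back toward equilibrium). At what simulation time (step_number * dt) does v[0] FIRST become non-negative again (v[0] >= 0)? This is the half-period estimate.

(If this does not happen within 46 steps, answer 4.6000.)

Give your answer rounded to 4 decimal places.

Answer: 1.5000

Derivation:
Step 0: x=[7.4000] v=[0.0000]
Step 1: x=[7.2850] v=[-1.1500]
Step 2: x=[7.0608] v=[-2.2425]
Step 3: x=[6.7385] v=[-3.2229]
Step 4: x=[6.3343] v=[-4.0422]
Step 5: x=[5.8684] v=[-4.6594]
Step 6: x=[5.3640] v=[-5.0436]
Step 7: x=[4.8464] v=[-5.1756]
Step 8: x=[4.3415] v=[-5.0488]
Step 9: x=[3.8745] v=[-4.6696]
Step 10: x=[3.4688] v=[-4.0569]
Step 11: x=[3.1447] v=[-3.2413]
Step 12: x=[2.9183] v=[-2.2637]
Step 13: x=[2.8010] v=[-1.1729]
Step 14: x=[2.7987] v=[-0.0234]
Step 15: x=[2.9114] v=[1.1273]
First v>=0 after going negative at step 15, time=1.5000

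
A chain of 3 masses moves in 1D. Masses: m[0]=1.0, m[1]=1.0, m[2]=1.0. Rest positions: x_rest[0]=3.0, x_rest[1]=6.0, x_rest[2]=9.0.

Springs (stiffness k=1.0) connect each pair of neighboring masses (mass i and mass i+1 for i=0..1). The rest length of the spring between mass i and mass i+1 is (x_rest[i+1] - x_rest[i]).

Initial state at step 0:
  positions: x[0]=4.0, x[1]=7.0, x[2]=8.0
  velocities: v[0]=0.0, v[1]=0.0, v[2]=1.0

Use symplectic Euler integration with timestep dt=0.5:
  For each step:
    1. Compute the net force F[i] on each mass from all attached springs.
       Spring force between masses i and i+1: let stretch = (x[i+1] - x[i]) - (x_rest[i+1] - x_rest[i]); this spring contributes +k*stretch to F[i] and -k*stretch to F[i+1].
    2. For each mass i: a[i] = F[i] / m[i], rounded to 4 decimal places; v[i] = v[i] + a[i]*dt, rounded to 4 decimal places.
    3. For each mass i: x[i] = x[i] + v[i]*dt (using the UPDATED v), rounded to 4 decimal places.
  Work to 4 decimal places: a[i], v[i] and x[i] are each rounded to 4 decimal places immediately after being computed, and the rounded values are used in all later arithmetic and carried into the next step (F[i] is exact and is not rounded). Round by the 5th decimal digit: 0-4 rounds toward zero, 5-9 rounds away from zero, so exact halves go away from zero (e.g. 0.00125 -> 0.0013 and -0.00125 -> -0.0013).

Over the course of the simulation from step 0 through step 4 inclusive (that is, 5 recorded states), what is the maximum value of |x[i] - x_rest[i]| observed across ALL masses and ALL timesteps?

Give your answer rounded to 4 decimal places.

Answer: 2.3204

Derivation:
Step 0: x=[4.0000 7.0000 8.0000] v=[0.0000 0.0000 1.0000]
Step 1: x=[4.0000 6.5000 9.0000] v=[0.0000 -1.0000 2.0000]
Step 2: x=[3.8750 6.0000 10.1250] v=[-0.2500 -1.0000 2.2500]
Step 3: x=[3.5313 6.0000 10.9688] v=[-0.6875 0.0000 1.6875]
Step 4: x=[3.0547 6.6251 11.3204] v=[-0.9532 1.2501 0.7031]
Max displacement = 2.3204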